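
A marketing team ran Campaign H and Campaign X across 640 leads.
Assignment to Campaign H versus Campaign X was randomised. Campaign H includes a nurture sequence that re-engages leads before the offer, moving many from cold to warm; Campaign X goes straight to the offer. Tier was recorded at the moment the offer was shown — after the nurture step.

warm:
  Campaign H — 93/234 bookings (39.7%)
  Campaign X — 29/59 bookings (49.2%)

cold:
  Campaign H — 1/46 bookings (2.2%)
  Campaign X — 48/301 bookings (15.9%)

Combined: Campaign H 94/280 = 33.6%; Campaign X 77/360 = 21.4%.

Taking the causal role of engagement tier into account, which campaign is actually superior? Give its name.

Campaign X is higher inside every engagement tier stratum but Campaign H is higher in aggregate. Whether to stratify depends on how engagement tier relates to the campaign.
Engagement tier is downstream of the campaign. One should not condition on a consequence of treatment, so the overall rates are the right comparison.
Pooled: Campaign H 33.6% vs Campaign X 21.4%; Campaign H is higher overall.

Campaign H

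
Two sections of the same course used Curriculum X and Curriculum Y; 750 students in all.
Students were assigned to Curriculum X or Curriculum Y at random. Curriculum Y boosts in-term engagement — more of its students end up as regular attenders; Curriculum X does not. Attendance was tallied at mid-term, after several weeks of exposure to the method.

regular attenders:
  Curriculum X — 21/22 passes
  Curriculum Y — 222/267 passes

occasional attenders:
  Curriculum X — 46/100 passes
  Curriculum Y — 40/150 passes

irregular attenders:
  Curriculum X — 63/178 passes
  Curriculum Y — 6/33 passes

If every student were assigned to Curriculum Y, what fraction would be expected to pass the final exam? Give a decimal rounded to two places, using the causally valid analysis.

The stratified and pooled comparisons disagree (Curriculum X wins within each mid-term attendance; Curriculum Y wins overall), so the answer turns on the causal role of mid-term attendance.
Because the teaching method influences mid-term attendance, mid-term attendance is a post-treatment mediator, not a confounder. Stratifying on it would bias the estimate; the causal effect is the crude pooled difference.
So P(outcome | do(Curriculum Y)) is just the pooled rate for Curriculum Y: 268/450 = 0.596.

0.60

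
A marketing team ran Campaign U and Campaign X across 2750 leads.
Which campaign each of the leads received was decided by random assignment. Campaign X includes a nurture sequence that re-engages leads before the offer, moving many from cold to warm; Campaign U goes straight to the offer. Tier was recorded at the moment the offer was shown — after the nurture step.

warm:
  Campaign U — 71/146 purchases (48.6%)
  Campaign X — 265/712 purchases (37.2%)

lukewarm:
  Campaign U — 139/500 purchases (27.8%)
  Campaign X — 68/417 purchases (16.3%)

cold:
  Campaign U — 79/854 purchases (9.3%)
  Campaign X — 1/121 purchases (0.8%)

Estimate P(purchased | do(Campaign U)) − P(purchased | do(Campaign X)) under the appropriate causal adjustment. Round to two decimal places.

Engagement tier is downstream of the campaign. One should not condition on a consequence of treatment, so the overall rates are the right comparison.
The causal difference is the pooled difference: 0.193 − 0.267 = -0.075.

-0.07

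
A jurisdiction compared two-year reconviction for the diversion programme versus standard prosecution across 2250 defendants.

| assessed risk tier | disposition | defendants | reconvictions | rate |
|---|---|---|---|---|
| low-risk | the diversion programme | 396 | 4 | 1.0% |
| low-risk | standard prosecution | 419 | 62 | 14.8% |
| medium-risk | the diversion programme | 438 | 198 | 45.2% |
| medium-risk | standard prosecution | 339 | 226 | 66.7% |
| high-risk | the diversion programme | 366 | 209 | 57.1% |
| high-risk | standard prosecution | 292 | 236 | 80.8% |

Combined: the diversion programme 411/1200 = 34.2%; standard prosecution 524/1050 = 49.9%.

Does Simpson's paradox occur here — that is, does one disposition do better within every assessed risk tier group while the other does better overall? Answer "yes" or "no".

no

Within each assessed risk tier level (low-risk 1.0% vs 14.8%; medium-risk 45.2% vs 66.7%; high-risk 57.1% vs 80.8%), the diversion programme has the lower rate every time. Pooled: 34.2% vs 49.9% — the diversion programme has the lower rate overall. They agree.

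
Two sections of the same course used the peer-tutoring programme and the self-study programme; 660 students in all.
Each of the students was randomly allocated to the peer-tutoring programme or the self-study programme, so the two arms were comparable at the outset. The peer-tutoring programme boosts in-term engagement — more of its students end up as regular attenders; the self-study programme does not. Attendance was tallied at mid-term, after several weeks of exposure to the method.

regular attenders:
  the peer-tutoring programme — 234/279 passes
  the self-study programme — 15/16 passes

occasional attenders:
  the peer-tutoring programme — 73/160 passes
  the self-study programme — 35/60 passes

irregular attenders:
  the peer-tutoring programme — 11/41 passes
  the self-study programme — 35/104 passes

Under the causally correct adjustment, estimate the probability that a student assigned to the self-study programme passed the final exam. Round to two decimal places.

0.47

The distribution of mid-term attendance is itself part of what the teaching method does — it is an intermediate outcome. Holding it fixed would remove that part of the effect; the total effect is the pooled difference.
So P(outcome | do(the self-study programme)) is just the pooled rate for the self-study programme: 85/180 = 0.472.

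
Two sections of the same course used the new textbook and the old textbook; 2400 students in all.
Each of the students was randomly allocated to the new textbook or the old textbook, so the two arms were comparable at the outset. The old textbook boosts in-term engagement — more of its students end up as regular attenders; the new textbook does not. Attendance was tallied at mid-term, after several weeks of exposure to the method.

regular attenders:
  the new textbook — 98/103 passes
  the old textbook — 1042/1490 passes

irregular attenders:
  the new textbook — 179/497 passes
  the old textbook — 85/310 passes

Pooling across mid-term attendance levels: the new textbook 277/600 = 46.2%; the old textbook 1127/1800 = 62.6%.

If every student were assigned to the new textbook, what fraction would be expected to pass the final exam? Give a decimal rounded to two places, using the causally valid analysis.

Mid-term attendance is downstream of the teaching method. One should not condition on a consequence of treatment, so the overall rates are the right comparison.
So P(outcome | do(the new textbook)) is just the pooled rate for the new textbook: 277/600 = 0.462.

0.46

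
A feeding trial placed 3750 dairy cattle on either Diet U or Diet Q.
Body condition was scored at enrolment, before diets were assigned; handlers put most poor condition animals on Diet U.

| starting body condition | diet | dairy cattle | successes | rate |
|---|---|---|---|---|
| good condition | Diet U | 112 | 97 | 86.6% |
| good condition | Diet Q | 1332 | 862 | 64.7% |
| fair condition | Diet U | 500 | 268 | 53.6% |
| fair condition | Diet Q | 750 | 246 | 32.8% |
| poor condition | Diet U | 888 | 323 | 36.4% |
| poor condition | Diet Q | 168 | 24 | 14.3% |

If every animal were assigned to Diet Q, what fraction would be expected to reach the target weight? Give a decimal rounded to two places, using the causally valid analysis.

0.40

Diet U is higher inside every starting body condition stratum but Diet Q is higher in aggregate. Whether to stratify depends on how starting body condition relates to the diet.
Nothing the diet does changes starting body condition; the imbalance is an allocation artefact. With starting body condition also predicting the outcome, the pooled figure is confounded, and the within-stratum comparison is the causal one.
Standardising Diet Q to the population starting body condition mix: 0.385·862/1332 + 0.333·246/750 + 0.282·24/168 = 0.399.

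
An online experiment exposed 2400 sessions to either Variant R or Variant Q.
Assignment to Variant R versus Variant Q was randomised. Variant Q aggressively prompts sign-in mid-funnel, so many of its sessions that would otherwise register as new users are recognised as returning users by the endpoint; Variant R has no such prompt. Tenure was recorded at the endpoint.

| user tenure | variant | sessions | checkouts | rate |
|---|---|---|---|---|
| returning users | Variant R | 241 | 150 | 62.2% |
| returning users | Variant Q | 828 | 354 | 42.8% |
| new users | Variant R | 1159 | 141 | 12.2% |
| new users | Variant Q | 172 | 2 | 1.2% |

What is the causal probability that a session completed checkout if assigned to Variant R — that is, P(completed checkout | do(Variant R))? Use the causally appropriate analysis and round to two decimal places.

0.21

User tenure lies on the pathway variant → user tenure → outcome, so adjusting for it blocks the indirect effect. For the total causal effect of variant, use the unadjusted pooled rates.
So P(outcome | do(Variant R)) is just the pooled rate for Variant R: 291/1400 = 0.208.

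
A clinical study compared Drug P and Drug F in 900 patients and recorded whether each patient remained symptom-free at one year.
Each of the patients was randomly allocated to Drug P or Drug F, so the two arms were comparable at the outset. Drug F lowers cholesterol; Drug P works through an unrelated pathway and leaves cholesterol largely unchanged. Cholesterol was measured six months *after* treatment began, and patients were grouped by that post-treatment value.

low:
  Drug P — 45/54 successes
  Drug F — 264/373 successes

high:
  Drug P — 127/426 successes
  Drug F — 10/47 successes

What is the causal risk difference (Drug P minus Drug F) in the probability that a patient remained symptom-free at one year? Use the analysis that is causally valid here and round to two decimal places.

-0.29

Drug P is higher inside every cholesterol stratum but Drug F is higher in aggregate. Whether to stratify depends on how cholesterol relates to the drug.
Because the drug influences cholesterol, cholesterol is a post-treatment mediator, not a confounder. Stratifying on it would bias the estimate; the causal effect is the crude pooled difference.
The causal difference is the pooled difference: 0.358 − 0.652 = -0.294.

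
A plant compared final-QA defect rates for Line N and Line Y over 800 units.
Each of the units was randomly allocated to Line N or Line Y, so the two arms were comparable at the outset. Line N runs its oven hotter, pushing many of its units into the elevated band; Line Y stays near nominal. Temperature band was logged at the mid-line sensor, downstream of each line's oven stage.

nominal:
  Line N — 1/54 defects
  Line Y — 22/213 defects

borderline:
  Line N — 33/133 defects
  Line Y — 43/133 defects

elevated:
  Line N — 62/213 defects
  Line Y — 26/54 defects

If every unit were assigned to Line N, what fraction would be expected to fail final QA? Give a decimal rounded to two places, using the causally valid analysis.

0.24

In-process temperature band lies on the pathway line → in-process temperature band → outcome, so adjusting for it blocks the indirect effect. For the total causal effect of line, use the unadjusted pooled rates.
So P(outcome | do(Line N)) is just the pooled rate for Line N: 96/400 = 0.240.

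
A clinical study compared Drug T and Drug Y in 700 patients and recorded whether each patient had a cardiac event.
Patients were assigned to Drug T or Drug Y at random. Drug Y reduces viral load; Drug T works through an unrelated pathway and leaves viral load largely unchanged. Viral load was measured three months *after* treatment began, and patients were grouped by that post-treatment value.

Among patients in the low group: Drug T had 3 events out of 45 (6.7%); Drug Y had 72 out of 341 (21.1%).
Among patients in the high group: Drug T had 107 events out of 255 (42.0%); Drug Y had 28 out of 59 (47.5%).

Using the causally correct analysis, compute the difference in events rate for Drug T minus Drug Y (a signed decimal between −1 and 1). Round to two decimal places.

+0.12

Viral load here is a post-treatment variable shaped by the drug; conditioning on it would introduce bias rather than remove it. The overall comparison is the causal one.
The causal difference is the pooled difference: 0.367 − 0.250 = +0.117.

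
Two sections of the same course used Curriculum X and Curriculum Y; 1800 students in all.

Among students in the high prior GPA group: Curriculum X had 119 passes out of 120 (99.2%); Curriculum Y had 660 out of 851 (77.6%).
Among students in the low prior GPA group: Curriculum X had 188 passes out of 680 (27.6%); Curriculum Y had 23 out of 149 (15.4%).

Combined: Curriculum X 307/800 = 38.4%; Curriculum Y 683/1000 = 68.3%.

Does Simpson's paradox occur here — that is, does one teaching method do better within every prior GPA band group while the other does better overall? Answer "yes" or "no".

Within each prior GPA band level (high prior GPA 99.2% vs 77.6%; low prior GPA 27.6% vs 15.4%), Curriculum X has the higher rate every time. Pooled: 38.4% vs 68.3% — Curriculum Y has the higher rate overall. The two comparisons disagree.

yes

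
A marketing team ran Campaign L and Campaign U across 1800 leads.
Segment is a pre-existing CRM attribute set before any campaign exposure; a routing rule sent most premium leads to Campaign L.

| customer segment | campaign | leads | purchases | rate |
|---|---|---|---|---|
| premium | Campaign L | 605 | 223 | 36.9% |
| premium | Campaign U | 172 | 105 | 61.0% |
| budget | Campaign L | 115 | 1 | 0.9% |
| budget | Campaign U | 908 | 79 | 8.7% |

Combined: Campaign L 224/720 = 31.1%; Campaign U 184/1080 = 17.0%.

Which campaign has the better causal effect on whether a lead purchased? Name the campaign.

Campaign U

Customer segment differs across campaigns for reasons unrelated to any effect of the campaign itself, and it separately predicts the outcome — a classic confounder. We must compare within customer segment levels.
Within each level — premium: 36.9% vs 61.0%; budget: 0.9% vs 8.7% — Campaign U is higher every time.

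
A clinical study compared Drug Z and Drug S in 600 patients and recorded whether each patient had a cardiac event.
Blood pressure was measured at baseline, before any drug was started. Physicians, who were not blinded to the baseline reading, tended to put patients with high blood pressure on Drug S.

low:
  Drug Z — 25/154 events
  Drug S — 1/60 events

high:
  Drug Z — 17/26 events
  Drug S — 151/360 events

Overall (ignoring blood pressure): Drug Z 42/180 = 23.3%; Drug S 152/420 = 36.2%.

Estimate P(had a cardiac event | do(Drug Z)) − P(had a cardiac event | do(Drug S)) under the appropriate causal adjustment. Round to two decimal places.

+0.20

Drug S is lower inside every blood pressure stratum but Drug Z is lower in aggregate. Whether to stratify depends on how blood pressure relates to the drug.
Here blood pressure is a common cause — it drives both which drug a case falls under and the outcome. The crude comparison mixes populations; the stratum-specific rates are the causally relevant ones.
Adjusting over the population distribution of blood pressure: 0.357·(0.162−0.017) + 0.643·(0.654−0.419) = +0.203.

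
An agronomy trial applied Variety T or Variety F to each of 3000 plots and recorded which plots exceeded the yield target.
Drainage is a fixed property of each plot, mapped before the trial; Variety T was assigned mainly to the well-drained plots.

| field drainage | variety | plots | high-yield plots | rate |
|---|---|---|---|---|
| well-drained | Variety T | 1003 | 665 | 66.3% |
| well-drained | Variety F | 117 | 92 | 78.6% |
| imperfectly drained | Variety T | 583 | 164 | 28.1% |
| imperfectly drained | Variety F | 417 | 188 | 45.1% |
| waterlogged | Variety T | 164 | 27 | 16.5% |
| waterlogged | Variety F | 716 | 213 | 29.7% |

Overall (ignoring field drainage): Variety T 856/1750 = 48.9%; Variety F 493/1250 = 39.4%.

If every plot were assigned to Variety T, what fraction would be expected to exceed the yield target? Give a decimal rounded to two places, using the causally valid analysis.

0.39

The field drainage-specific comparison favours Variety F throughout, but the pooled figures favour Variety T. The question is whether to condition on field drainage.
Nothing the variety does changes field drainage; the imbalance is an allocation artefact. With field drainage also predicting the outcome, the pooled figure is confounded, and the within-stratum comparison is the causal one.
Standardising Variety T to the population field drainage mix: 0.373·665/1003 + 0.333·164/583 + 0.293·27/164 = 0.390.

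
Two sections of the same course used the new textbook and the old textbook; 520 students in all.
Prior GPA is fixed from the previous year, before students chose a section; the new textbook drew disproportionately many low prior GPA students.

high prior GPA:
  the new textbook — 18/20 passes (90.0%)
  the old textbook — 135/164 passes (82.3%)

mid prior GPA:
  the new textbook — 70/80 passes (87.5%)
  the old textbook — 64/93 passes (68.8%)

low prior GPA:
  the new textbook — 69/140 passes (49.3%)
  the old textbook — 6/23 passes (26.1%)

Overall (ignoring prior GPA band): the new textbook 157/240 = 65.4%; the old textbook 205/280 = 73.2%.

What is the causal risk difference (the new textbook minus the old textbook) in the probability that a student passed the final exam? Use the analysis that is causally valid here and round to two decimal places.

Prior GPA band differs across teaching methods for reasons unrelated to any effect of the teaching method itself, and it separately predicts the outcome — a classic confounder. We must compare within prior GPA band levels.
Adjusting over the population distribution of prior GPA band: 0.354·(0.900−0.823) + 0.333·(0.875−0.688) + 0.313·(0.493−0.261) = +0.162.

+0.16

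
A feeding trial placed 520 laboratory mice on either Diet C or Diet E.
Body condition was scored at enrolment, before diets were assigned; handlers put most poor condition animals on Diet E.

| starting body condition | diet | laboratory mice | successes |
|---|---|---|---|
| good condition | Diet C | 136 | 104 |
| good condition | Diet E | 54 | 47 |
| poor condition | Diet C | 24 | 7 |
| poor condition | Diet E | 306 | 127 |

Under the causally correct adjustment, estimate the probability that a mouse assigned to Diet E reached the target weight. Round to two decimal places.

0.58

Within every starting body condition level Diet E has the higher rate, yet pooled Diet C does — Simpson's reversal.
Nothing the diet does changes starting body condition; the imbalance is an allocation artefact. With starting body condition also predicting the outcome, the pooled figure is confounded, and the within-stratum comparison is the causal one.
Standardising Diet E to the population starting body condition mix: 0.365·47/54 + 0.635·127/306 = 0.581.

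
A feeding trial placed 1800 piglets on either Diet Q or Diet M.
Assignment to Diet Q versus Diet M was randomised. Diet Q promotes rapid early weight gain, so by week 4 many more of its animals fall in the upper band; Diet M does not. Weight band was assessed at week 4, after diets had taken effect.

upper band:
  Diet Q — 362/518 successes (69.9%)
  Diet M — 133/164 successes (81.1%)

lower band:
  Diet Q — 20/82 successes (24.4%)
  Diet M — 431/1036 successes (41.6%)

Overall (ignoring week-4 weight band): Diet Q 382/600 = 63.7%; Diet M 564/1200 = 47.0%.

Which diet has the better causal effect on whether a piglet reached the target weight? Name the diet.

Within every week-4 weight band level Diet M has the higher rate, yet pooled Diet Q does — Simpson's reversal.
Week-4 weight band is recorded after the diet and is itself shifted by it — it sits on the causal path from diet to outcome. Conditioning on a mediator would strip out part of the effect we want; the pooled comparison gives the total causal effect.
Pooled: Diet Q 63.7% vs Diet M 47.0%; Diet Q is higher overall.

Diet Q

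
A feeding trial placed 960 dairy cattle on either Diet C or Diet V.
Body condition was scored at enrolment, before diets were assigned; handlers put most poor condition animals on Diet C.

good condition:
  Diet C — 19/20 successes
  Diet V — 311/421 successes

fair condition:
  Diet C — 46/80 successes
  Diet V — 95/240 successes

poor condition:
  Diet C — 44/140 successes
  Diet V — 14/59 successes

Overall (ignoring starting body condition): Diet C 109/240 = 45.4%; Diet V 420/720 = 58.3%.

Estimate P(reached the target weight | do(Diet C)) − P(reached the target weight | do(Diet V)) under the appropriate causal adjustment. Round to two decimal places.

+0.17

Nothing the diet does changes starting body condition; the imbalance is an allocation artefact. With starting body condition also predicting the outcome, the pooled figure is confounded, and the within-stratum comparison is the causal one.
Adjusting over the population distribution of starting body condition: 0.459·(0.950−0.739) + 0.333·(0.575−0.396) + 0.207·(0.314−0.237) = +0.173.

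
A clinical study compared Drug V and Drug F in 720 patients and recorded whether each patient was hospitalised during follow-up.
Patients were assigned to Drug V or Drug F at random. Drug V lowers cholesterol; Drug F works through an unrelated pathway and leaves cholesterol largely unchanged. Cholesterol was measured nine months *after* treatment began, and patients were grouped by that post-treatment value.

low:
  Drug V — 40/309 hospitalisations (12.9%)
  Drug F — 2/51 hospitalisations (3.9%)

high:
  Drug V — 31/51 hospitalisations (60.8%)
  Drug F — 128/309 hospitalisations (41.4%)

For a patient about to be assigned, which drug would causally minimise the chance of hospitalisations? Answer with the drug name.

Drug V

Cholesterol is downstream of the drug. One should not condition on a consequence of treatment, so the overall rates are the right comparison.
Pooled: Drug V 19.7% vs Drug F 36.1%; Drug V is lower overall.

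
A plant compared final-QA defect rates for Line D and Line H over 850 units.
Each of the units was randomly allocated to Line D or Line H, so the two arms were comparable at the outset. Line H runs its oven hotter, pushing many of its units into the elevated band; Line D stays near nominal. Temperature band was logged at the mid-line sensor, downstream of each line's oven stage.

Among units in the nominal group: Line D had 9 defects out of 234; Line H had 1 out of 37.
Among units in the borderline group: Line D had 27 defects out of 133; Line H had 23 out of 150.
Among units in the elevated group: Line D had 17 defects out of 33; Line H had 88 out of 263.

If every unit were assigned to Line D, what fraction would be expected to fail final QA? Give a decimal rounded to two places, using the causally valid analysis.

0.13

In-process temperature band here is a post-treatment variable shaped by the line; conditioning on it would introduce bias rather than remove it. The overall comparison is the causal one.
So P(outcome | do(Line D)) is just the pooled rate for Line D: 53/400 = 0.133.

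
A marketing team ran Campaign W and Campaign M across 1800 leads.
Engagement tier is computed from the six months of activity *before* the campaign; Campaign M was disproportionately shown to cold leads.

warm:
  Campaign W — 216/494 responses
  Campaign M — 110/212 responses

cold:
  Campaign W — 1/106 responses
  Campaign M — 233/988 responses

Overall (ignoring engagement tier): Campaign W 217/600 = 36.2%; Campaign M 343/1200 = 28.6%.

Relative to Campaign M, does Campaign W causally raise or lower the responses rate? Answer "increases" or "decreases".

decreases

The stratified and pooled comparisons disagree (Campaign M wins within each engagement tier; Campaign W wins overall), so the answer turns on the causal role of engagement tier.
Here engagement tier is a common cause — it drives both which campaign a case falls under and the outcome. The crude comparison mixes populations; the stratum-specific rates are the causally relevant ones.
Within each level — warm: 43.7% vs 51.9%; cold: 0.9% vs 23.6% — Campaign M is higher every time.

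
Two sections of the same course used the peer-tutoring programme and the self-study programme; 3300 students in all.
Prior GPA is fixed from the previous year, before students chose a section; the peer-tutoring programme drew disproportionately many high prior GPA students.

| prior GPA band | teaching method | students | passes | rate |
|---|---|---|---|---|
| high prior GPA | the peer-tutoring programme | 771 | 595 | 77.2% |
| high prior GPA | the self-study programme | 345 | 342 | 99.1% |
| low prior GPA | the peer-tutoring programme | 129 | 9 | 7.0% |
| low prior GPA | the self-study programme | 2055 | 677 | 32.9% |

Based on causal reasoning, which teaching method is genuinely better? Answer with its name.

Since prior GPA band is a pre-existing factor (not a product of the teaching method) and it affects the outcome on its own, it is a confounder. The stratified rates, not the pooled rate, identify the causal effect.
Within each level — high prior GPA: 77.2% vs 99.1%; low prior GPA: 7.0% vs 32.9% — the self-study programme is higher every time.

the self-study programme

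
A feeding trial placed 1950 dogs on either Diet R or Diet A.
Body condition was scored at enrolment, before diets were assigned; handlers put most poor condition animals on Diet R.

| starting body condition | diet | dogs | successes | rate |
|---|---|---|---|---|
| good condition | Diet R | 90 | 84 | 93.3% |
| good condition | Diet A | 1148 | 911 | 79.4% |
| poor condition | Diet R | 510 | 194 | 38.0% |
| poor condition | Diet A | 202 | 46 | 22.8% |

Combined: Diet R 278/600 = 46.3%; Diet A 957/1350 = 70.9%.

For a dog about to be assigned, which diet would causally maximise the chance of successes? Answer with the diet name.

Diet R

The stratified and pooled comparisons disagree (Diet R wins within each starting body condition; Diet A wins overall), so the answer turns on the causal role of starting body condition.
Since starting body condition is a pre-existing factor (not a product of the diet) and it affects the outcome on its own, it is a confounder. The stratified rates, not the pooled rate, identify the causal effect.
Within each level — good condition: 93.3% vs 79.4%; poor condition: 38.0% vs 22.8% — Diet R is higher every time.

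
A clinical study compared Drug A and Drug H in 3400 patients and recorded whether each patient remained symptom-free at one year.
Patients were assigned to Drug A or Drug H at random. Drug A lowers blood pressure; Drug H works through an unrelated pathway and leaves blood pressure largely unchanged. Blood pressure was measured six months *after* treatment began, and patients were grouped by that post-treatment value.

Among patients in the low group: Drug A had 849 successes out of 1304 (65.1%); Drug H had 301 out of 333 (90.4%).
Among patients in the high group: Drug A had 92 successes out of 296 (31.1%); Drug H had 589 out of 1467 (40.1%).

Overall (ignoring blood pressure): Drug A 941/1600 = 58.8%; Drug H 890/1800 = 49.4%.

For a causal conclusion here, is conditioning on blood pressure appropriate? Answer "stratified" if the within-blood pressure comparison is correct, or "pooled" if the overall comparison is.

Within every blood pressure level Drug H has the higher rate, yet pooled Drug A does — Simpson's reversal.
Blood pressure is recorded after the drug and is itself shifted by it — it sits on the causal path from drug to outcome. Conditioning on a mediator would strip out part of the effect we want; the pooled comparison gives the total causal effect.
Pooled: Drug A 58.8% vs Drug H 49.4%; Drug A is higher overall.

pooled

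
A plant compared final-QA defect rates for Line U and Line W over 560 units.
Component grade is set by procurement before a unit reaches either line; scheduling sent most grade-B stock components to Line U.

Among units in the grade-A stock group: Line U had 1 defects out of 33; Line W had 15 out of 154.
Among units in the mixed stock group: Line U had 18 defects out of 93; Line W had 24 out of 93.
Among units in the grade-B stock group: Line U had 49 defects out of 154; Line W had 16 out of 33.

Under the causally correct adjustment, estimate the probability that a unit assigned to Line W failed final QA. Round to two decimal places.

The stratified and pooled comparisons disagree (Line U wins within each component grade; Line W wins overall), so the answer turns on the causal role of component grade.
Component grade is set before the line has any effect — it is not caused by the line — and it independently drives the outcome. That makes it a confounder, so the causal comparison is within component grade levels.
Standardising Line W to the population component grade mix: 0.334·15/154 + 0.332·24/93 + 0.334·16/33 = 0.280.

0.28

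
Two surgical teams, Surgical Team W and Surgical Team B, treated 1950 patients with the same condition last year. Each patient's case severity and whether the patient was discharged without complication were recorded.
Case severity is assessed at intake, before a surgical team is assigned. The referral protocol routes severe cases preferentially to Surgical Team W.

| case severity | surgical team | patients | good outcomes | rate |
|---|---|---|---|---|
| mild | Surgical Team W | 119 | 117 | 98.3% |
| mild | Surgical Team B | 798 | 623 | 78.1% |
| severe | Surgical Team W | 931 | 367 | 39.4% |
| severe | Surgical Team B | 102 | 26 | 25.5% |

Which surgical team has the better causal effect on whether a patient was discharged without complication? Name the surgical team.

Within every case severity level Surgical Team W has the higher rate, yet pooled Surgical Team B does — Simpson's reversal.
Case severity differs across surgical teams for reasons unrelated to any effect of the surgical team itself, and it separately predicts the outcome — a classic confounder. We must compare within case severity levels.
Within each level — mild: 98.3% vs 78.1%; severe: 39.4% vs 25.5% — Surgical Team W is higher every time.

Surgical Team W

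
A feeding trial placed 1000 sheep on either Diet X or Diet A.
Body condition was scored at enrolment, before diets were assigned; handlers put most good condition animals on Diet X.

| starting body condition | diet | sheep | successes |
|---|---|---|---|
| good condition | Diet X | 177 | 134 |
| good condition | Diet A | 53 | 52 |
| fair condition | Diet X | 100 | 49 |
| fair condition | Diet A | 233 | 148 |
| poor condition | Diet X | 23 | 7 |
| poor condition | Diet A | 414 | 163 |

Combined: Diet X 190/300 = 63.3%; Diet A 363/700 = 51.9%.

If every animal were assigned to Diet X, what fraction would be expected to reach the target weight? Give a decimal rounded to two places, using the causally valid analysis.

0.47

The stratified and pooled comparisons disagree (Diet A wins within each starting body condition; Diet X wins overall), so the answer turns on the causal role of starting body condition.
Starting body condition is set before the diet has any effect — it is not caused by the diet — and it independently drives the outcome. That makes it a confounder, so the causal comparison is within starting body condition levels.
Standardising Diet X to the population starting body condition mix: 0.230·134/177 + 0.333·49/100 + 0.437·7/23 = 0.470.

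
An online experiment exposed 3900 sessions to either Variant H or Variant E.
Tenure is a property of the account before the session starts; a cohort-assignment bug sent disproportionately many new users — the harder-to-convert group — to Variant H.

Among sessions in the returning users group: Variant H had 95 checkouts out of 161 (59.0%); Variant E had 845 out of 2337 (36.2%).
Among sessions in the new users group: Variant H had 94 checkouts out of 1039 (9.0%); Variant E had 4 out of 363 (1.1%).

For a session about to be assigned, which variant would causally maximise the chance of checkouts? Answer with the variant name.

Variant H

Variant H is higher inside every user tenure stratum but Variant E is higher in aggregate. Whether to stratify depends on how user tenure relates to the variant.
User tenure differs across variants for reasons unrelated to any effect of the variant itself, and it separately predicts the outcome — a classic confounder. We must compare within user tenure levels.
Within each level — returning users: 59.0% vs 36.2%; new users: 9.0% vs 1.1% — Variant H is higher every time.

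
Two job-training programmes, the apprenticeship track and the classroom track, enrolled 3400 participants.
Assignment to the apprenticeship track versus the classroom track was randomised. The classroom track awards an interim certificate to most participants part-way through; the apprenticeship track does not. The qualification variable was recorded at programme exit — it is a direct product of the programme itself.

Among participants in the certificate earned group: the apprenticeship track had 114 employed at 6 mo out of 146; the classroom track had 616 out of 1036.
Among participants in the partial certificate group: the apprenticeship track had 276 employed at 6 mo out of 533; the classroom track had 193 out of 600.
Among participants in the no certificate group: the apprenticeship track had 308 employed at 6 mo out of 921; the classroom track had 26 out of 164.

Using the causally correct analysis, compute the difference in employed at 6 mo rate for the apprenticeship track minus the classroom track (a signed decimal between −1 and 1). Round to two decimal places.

-0.03

Stratifying would compare programmes among participants the programmes themselves sorted into qualification attained during the programme groups — a form of selection on an intermediate. The unconditioned pooled rates give the total causal effect.
The causal difference is the pooled difference: 0.436 − 0.464 = -0.028.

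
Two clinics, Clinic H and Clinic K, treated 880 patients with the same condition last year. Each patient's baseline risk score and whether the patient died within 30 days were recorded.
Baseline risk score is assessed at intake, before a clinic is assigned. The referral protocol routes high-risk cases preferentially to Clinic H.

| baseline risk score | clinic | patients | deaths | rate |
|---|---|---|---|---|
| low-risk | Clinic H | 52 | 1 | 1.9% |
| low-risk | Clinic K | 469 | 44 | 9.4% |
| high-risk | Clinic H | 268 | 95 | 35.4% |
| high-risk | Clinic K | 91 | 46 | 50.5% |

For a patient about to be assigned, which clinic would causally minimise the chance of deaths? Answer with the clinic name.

Clinic H

Clinic H is lower inside every baseline risk score stratum but Clinic K is lower in aggregate. Whether to stratify depends on how baseline risk score relates to the clinic.
Here baseline risk score is a common cause — it drives both which clinic a case falls under and the outcome. The crude comparison mixes populations; the stratum-specific rates are the causally relevant ones.
Within each level — low-risk: 1.9% vs 9.4%; high-risk: 35.4% vs 50.5% — Clinic H is lower every time.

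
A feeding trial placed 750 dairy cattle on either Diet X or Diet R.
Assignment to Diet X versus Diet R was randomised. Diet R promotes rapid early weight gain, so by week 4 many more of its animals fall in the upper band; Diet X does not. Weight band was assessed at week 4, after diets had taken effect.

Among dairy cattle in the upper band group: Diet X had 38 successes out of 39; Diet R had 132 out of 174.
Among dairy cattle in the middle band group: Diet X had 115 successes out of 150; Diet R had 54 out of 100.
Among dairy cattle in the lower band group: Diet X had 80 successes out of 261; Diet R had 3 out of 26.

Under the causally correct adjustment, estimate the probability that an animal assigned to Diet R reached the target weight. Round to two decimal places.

0.63

Week-4 weight band lies on the pathway diet → week-4 weight band → outcome, so adjusting for it blocks the indirect effect. For the total causal effect of diet, use the unadjusted pooled rates.
So P(outcome | do(Diet R)) is just the pooled rate for Diet R: 189/300 = 0.630.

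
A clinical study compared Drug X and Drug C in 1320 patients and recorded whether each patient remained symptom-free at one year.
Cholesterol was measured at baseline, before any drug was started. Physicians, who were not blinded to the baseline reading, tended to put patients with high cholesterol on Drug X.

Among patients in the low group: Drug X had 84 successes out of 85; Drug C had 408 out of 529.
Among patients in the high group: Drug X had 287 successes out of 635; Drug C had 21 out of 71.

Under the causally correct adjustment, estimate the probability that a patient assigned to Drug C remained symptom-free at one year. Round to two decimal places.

0.52

Drug X is higher inside every cholesterol stratum but Drug C is higher in aggregate. Whether to stratify depends on how cholesterol relates to the drug.
Here cholesterol is a common cause — it drives both which drug a case falls under and the outcome. The crude comparison mixes populations; the stratum-specific rates are the causally relevant ones.
Standardising Drug C to the population cholesterol mix: 0.465·408/529 + 0.535·21/71 = 0.517.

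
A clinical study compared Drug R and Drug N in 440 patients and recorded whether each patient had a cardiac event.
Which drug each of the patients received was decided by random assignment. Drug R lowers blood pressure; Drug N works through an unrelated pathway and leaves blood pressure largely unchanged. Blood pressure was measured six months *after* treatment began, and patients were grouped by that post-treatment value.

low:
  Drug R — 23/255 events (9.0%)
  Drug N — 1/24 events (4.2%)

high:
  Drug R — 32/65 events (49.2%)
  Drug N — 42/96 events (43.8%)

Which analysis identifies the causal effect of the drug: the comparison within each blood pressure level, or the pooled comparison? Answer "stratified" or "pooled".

pooled

The stratified and pooled comparisons disagree (Drug N wins within each blood pressure; Drug R wins overall), so the answer turns on the causal role of blood pressure.
Stratifying would compare drugs among patients the drugs themselves sorted into blood pressure groups — a form of selection on an intermediate. The unconditioned pooled rates give the total causal effect.
Pooled: Drug R 17.2% vs Drug N 35.8%; Drug R is lower overall.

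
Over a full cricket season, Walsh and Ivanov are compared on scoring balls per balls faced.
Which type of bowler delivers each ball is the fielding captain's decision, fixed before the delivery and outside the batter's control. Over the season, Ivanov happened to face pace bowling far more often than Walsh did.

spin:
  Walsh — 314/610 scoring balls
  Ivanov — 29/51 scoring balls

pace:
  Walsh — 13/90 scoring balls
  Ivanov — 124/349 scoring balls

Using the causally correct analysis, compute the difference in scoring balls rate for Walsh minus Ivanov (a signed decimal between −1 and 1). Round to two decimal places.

-0.12

Bowling type differs across players for reasons unrelated to any effect of the player itself, and it separately predicts the outcome — a classic confounder. We must compare within bowling type levels.
Adjusting over the population distribution of bowling type: 0.601·(0.515−0.569) + 0.399·(0.144−0.355) = -0.117.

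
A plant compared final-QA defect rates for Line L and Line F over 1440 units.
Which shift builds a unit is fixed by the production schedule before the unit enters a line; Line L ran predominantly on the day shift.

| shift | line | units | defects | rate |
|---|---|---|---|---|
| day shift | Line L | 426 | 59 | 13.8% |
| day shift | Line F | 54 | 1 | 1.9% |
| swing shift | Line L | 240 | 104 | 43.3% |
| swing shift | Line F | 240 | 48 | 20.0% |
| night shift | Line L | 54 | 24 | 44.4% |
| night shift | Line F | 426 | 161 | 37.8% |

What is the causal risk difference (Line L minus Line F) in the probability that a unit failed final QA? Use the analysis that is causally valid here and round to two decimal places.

Since shift is a pre-existing factor (not a product of the line) and it affects the outcome on its own, it is a confounder. The stratified rates, not the pooled rate, identify the causal effect.
Adjusting over the population distribution of shift: 0.333·(0.138−0.019) + 0.333·(0.433−0.200) + 0.333·(0.444−0.378) = +0.140.

+0.14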